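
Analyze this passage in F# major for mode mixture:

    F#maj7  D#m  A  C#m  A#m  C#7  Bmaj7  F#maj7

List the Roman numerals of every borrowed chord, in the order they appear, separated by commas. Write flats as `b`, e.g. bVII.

In F# major the diatonic chords are F#, G#m, A#m, B, C#, D#m, E#dim. F#maj7, D#m, A#m, C#7 and Bmaj7 all belong to that set. A (A–C#–E) doesn't fit — on degree 3 F# major would have A#m (iii). A is the degree-3 chord of F# minor, so it is the borrowed bIII. C#m (C#–E–G#) doesn't fit — on degree 5 F# major would have C# (V). C#m is the degree-5 chord of F# minor, so it is the borrowed v.

bIII, v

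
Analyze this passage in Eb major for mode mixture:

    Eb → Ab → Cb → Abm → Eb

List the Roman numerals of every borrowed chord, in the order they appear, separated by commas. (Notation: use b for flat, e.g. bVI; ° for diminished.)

Eb major has the diatonic set Eb, Fm, Gm, Ab, Bb, Cm, Ddim. Of the given chords, Eb and Ab are diatonic. Cb (Cb–Eb–Gb) doesn't fit — on degree 6 Eb major would have Cm (vi). Cb is the degree-6 chord of Eb minor, so it is the borrowed bVI. Abm (Ab–Cb–Eb) doesn't fit — on degree 4 Eb major would have Ab (IV). Abm is the degree-4 chord of Eb minor, so it is the borrowed iv.

bVI, iv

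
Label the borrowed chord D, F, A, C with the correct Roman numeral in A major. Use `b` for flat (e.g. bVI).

iv7

The root D is the diatonic 4th degree of A major; the borrowing shows in the chord quality. Diatonically A major has D (IV) on that degree; D–F–A–C is instead the minor-seventh chord native to A minor, so it takes the label iv7.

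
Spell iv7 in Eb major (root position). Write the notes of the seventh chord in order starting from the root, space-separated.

Ab Cb Eb Gb

The root, Ab, is scale degree 4 — the same note in Eb major and Eb minor; only the chord quality changes. Building the minor-seventh chord from the parallel minor on Ab: Ab–Cb–Eb–Gb.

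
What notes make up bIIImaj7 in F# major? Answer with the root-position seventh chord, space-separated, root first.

A C# E G#

The root of bIIImaj7 is the lowered 3rd degree: A# becomes A. Stacking thirds in F# minor on A gives A–C#–E–G#.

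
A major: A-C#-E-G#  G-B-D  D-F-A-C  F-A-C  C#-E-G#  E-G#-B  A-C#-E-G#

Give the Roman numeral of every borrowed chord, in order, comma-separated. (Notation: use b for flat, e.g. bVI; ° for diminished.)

bVII, iv7, bVI

In A major the diatonic chords are A, Bm, C#m, D, E, F#m, G#dim. A–C#–E–G# = Amaj7, C#–E–G# = C#m and E–G#–B = E all belong to that set. G–B–D doesn't fit — on degree 7 A major would have G#dim (vii°). G is the degree-7 chord of A minor, so it is the borrowed bVII. But D–F–A–C is foreign: the diatonic IV on degree 4 is D, whereas Dm7 comes from A minor. It is labeled iv7. F–A–C doesn't fit — on degree 6 A major would have F#m (vi). F is the degree-6 chord of A minor, so it is the borrowed bVI.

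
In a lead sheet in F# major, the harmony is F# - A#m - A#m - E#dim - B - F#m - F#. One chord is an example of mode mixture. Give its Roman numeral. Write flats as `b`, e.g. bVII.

F# major has the diatonic set F#, G#m, A#m, B, C#, D#m, E#dim. F#, A#m, E#dim and B all belong to that set. But F#m (F#–A–C#) is foreign: the diatonic I on degree 1 is F#, whereas F#m comes from F# minor. It is labeled i.

i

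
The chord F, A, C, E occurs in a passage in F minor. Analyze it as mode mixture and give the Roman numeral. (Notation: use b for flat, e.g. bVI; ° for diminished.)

The root F is the diatonic 1st degree of F minor; the borrowing shows in the chord quality. The diatonic chord on degree 1 would be Fm (i), but F–A–C–E is the major-seventh chord from F major. As a borrowed chord it is labeled Imaj7.

Imaj7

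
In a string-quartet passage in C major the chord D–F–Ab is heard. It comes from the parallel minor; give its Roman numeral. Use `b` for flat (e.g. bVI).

ii°

D is scale degree 2 in C major. The diatonic chord on degree 2 would be Dm (ii), but D–F–Ab is the diminished chord from C minor. As a borrowed chord it is labeled ii°.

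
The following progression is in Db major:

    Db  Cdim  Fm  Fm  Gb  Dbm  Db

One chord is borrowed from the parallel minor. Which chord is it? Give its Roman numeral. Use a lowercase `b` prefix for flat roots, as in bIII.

i

The diatonic triads in Db major are Db, Ebm, Fm, Gb, Ab, Bbm, Cdim. Of the given chords, Db, Cdim, Fm and Gb are diatonic. But Dbm (Db–Fb–Ab) is foreign: the diatonic I on degree 1 is Db, whereas Dbm comes from Db minor. It is labeled i.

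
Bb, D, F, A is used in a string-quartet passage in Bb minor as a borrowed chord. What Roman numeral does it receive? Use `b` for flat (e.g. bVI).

The root Bb is the diatonic 1st degree of Bb minor; the borrowing shows in the chord quality. Diatonically Bb minor has Bbm (i) on that degree; Bb–D–F–A is instead the major-seventh chord native to Bb major, so it takes the label Imaj7.

Imaj7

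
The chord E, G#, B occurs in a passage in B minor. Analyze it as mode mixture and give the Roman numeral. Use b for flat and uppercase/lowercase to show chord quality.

IV

E is scale degree 4 in B minor. E–G#–B is a major chord — the form found in B major, not the diatonic iv (Em). Borrowed into B minor it is written IV.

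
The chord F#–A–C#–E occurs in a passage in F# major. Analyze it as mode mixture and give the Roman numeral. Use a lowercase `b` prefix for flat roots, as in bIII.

The root F# is the diatonic 1st degree of F# major; the borrowing shows in the chord quality. F#–A–C#–E is a minor-seventh chord — the form found in F# minor, not the diatonic I (F#). Borrowed into F# major it is written i7.

i7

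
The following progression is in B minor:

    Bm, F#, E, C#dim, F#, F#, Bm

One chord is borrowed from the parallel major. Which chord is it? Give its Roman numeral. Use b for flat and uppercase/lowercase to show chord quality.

The diatonic triads in B minor (with V from harmonic minor) are Bm, C#dim, D, Em, F#, G, A. Bm, F# and C#dim are all diatonic. E (E–G#–B) doesn't fit — on degree 4 B minor would have Em (iv). E is the degree-4 chord of B major, so it is the borrowed IV.

IV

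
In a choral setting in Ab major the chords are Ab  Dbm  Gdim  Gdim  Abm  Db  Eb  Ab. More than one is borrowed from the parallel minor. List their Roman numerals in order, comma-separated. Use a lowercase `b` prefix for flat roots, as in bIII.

In Ab major the diatonic chords are Ab, Bbm, Cm, Db, Eb, Fm, Gdim. Ab, Gdim, Db and Eb are all diatonic. But Dbm (Db–Fb–Ab) is foreign: the diatonic IV on degree 4 is Db, whereas Dbm comes from Ab minor. It is labeled iv. But Abm (Ab–Cb–Eb) is foreign: the diatonic I on degree 1 is Ab, whereas Abm comes from Ab minor. It is labeled i.

iv, i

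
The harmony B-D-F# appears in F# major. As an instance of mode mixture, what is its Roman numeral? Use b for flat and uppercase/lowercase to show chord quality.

B is scale degree 4 in F# major. Diatonically F# major has B (IV) on that degree; B–D–F# is instead the minor chord native to F# minor, so it takes the label iv.

iv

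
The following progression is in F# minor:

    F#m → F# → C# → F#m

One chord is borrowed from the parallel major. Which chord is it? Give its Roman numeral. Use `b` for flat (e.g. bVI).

I

The diatonic triads in F# minor (with V from harmonic minor) are F#m, G#dim, A, Bm, C#, D, E. F#m and C# both belong to that set. But F# (F#–A#–C#) is foreign: the diatonic i on degree 1 is F#m, whereas F# comes from F# major. It is labeled I.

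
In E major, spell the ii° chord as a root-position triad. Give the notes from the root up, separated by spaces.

ii° is built on scale degree 2, which is F# in both E major and its parallel. Building the diminished chord from the parallel minor on F#: F#–A–C.

F# A C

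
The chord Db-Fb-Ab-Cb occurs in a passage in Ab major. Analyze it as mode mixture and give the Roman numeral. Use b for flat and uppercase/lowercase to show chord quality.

Db is scale degree 4 in Ab major. The diatonic chord on degree 4 would be Db (IV), but Db–Fb–Ab–Cb is the minor-seventh chord from Ab minor. As a borrowed chord it is labeled iv7.

iv7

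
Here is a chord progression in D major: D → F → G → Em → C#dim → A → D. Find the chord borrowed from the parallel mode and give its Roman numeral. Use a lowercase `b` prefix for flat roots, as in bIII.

The diatonic triads in D major are D, Em, F#m, G, A, Bm, C#dim. Of the given chords, D, G, Em, C#dim and A are diatonic. But F (F–A–C) is foreign: the diatonic iii on degree 3 is F#m, whereas F comes from D minor. It is labeled bIII.

bIII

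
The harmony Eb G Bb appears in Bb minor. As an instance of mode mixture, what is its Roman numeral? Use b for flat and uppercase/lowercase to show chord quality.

IV

Eb is scale degree 4 in Bb minor. Diatonically Bb minor has Ebm (iv) on that degree; Eb–G–Bb is instead the major chord native to Bb major, so it takes the label IV.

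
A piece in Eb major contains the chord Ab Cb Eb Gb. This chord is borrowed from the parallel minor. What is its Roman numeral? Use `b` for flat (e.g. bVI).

Ab is scale degree 4 in Eb major. The diatonic chord on degree 4 would be Ab (IV), but Ab–Cb–Eb–Gb is the minor-seventh chord from Eb minor. As a borrowed chord it is labeled iv7.

iv7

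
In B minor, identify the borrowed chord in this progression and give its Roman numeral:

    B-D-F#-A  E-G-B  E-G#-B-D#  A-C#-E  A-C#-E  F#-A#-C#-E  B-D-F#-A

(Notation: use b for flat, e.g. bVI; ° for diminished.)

The diatonic triads in B minor (with V from harmonic minor) are Bm, C#dim, D, Em, F#, G, A. B–D–F#–A = Bm7, E–G–B = Em, A–C#–E = A and F#–A#–C#–E = F#7 all belong to that set. But E–G#–B–D# is foreign: the diatonic iv on degree 4 is Em, whereas Emaj7 comes from B major. It is labeled IVmaj7.

IVmaj7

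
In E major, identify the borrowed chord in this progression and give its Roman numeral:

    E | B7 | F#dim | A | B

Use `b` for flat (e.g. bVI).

In E major the diatonic chords are E, F#m, G#m, A, B, C#m, D#dim. Of the given chords, E, B7, A and B are diatonic. But F#dim (F#–A–C) is foreign: the diatonic ii on degree 2 is F#m, whereas F#dim comes from E minor. It is labeled ii°.

ii°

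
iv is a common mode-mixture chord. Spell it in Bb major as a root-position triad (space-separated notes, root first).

iv is built on scale degree 4, which is Eb in both Bb major and its parallel. In Bb minor the chord on Eb is Eb–Gb–Bb.

Eb Gb Bb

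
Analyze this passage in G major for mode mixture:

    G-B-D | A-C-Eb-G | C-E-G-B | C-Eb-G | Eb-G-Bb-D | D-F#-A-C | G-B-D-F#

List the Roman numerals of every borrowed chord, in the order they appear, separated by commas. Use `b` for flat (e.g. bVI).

G major has the diatonic set G, Am, Bm, C, D, Em, F#dim. Of the given chords, G–B–D = G, C–E–G–B = Cmaj7, D–F#–A–C = D7 and G–B–D–F# = Gmaj7 are diatonic. A–C–Eb–G is not: scale degree 2 in G major carries Am (ii). In G minor the chord on that degree is Am7b5, so here it functions as iiø7, borrowed from the parallel minor. C–Eb–G is not: scale degree 4 in G major carries C (IV). In G minor the chord on that degree is Cm, so here it functions as iv, borrowed from the parallel minor. Eb–G–Bb–D doesn't fit — on degree 6 G major would have Em (vi). Ebmaj7 is the degree-6 chord of G minor, so it is the borrowed bVImaj7.

iiø7, iv, bVImaj7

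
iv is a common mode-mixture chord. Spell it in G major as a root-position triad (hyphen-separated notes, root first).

iv is built on scale degree 4, which is C in both G major and its parallel. In G minor the chord on C is C–Eb–G.

C-Eb-G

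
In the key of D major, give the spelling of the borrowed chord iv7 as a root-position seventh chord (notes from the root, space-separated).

The root, G, is scale degree 4 — the same note in D major and D minor; only the chord quality changes. In D minor the chord on G is G–Bb–D–F.

G Bb D F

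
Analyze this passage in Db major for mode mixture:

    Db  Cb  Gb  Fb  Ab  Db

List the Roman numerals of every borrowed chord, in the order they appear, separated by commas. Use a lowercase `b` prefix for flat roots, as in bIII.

The diatonic triads in Db major are Db, Ebm, Fm, Gb, Ab, Bbm, Cdim. Db, Gb and Ab all belong to that set. Cb (Cb–Eb–Gb) is not: scale degree 7 in Db major carries Cdim (vii°). In Db minor the chord on that degree is Cb, so here it functions as bVII, borrowed from the parallel minor. Fb (Fb–Ab–Cb) is not: scale degree 3 in Db major carries Fm (iii). In Db minor the chord on that degree is Fb, so here it functions as bIII, borrowed from the parallel minor.

bVII, bIII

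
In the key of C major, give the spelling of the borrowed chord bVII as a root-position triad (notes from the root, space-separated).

Bb D F

bVII is built on the lowered scale degree 7. In C major degree 7 is B; lowered it becomes Bb. In C minor the chord on Bb is Bb–D–F.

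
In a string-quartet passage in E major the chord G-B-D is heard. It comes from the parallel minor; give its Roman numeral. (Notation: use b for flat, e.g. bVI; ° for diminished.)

In E major scale degree 3 is G#; G is its lowered form, from E minor. G–B–D is a major chord — the form found in E minor, not the diatonic iii (G#m). Borrowed into E major it is written bIII.

bIII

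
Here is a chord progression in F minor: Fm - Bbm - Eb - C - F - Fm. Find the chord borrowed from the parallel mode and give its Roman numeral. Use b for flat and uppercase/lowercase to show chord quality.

I

The diatonic triads in F minor (with V from harmonic minor) are Fm, Gdim, Ab, Bbm, C, Db, Eb. Of the given chords, Fm, Bbm, Eb and C are diatonic. F (F–A–C) doesn't fit — on degree 1 F minor would have Fm (i). F is the degree-1 chord of F major, so it is the borrowed I.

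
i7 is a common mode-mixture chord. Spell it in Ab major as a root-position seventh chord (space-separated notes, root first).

Ab Cb Eb Gb

i7 is built on scale degree 1, which is Ab in both Ab major and its parallel. Stacking thirds in Ab minor on Ab gives Ab–Cb–Eb–Gb.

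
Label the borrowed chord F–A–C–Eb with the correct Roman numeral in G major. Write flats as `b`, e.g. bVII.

The root F is the lowered 7th scale degree — diatonically G major has F# there. Diatonically G major has F#dim (vii°) on that degree; F–A–C–Eb is instead the dominant-seventh chord native to G minor, so it takes the label bVII7.

bVII7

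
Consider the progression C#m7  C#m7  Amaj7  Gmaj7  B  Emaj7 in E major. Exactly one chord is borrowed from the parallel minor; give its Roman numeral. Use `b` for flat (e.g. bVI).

bIIImaj7

In E major the diatonic chords are E, F#m, G#m, A, B, C#m, D#dim. C#m7, Amaj7, B and Emaj7 all belong to that set. Gmaj7 (G–B–D–F#) doesn't fit — on degree 3 E major would have G#m (iii). Gmaj7 is the degree-3 chord of E minor, so it is the borrowed bIIImaj7.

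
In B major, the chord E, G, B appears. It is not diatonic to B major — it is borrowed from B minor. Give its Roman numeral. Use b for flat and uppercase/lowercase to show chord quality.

iv

The root E is the diatonic 4th degree of B major; the borrowing shows in the chord quality. E–G–B is a minor chord — the form found in B minor, not the diatonic IV (E). Borrowed into B major it is written iv.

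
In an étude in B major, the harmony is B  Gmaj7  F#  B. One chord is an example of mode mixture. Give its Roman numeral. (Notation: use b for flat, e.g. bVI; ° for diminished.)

bVImaj7

The diatonic triads in B major are B, C#m, D#m, E, F#, G#m, A#dim. B and F# both belong to that set. Gmaj7 (G–B–D–F#) is not: scale degree 6 in B major carries G#m (vi). In B minor the chord on that degree is Gmaj7, so here it functions as bVImaj7, borrowed from the parallel minor.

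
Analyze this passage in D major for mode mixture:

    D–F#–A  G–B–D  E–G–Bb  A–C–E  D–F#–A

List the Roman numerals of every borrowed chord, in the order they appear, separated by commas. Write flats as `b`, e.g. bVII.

ii°, v

In D major the diatonic chords are D, Em, F#m, G, A, Bm, C#dim. D–F#–A = D and G–B–D = G both belong to that set. E–G–Bb is not: scale degree 2 in D major carries Em (ii). In D minor the chord on that degree is Edim, so here it functions as ii°, borrowed from the parallel minor. But A–C–E is foreign: the diatonic V on degree 5 is A, whereas Am comes from D minor. It is labeled v.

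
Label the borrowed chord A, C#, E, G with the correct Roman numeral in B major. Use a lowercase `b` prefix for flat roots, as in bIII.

In B major scale degree 7 is A#; A is its lowered form, from B minor. A–C#–E–G is a dominant-seventh chord — the form found in B minor, not the diatonic vii° (A#dim). Borrowed into B major it is written bVII7.

bVII7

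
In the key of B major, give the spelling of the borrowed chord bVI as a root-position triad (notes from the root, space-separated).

Scale degree 6 in B major is G#. bVI uses the lowered form, G, taken from B minor. Stacking thirds in B minor on G gives G–B–D.

G B D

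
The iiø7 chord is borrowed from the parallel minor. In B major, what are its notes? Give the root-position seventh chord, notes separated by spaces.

iiø7 is built on scale degree 2, which is C# in both B major and its parallel. In B minor the chord on C# is C#–E–G–B.

C# E G B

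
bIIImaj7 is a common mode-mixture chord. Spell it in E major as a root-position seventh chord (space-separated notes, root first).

bIIImaj7 is built on the lowered scale degree 3. In E major degree 3 is G#; lowered it becomes G. Building the major-seventh chord from the parallel minor on G: G–B–D–F#.

G B D F#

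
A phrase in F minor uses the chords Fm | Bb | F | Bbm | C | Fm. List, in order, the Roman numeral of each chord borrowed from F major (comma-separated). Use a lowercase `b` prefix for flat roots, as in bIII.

IV, I

F minor has the diatonic set Fm, Gdim, Ab, Bbm, C, Db, Eb (with V from harmonic minor). Fm, Bbm and C are all diatonic. But Bb (Bb–D–F) is foreign: the diatonic iv on degree 4 is Bbm, whereas Bb comes from F major. It is labeled IV. F (F–A–C) is not: scale degree 1 in F minor carries Fm (i). In F major the chord on that degree is F, so here it functions as I, borrowed from the parallel major.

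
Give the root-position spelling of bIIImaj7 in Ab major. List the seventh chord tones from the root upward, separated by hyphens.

Cb-Eb-Gb-Bb

Scale degree 3 in Ab major is C. bIIImaj7 uses the lowered form, Cb, taken from Ab minor. In Ab minor the chord on Cb is Cb–Eb–Gb–Bb.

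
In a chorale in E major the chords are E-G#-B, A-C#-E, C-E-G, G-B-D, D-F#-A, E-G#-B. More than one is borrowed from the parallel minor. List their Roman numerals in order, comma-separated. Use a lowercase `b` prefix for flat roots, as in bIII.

bVI, bIII, bVII

E major has the diatonic set E, F#m, G#m, A, B, C#m, D#dim. E–G#–B = E and A–C#–E = A are both diatonic. C–E–G doesn't fit — on degree 6 E major would have C#m (vi). C is the degree-6 chord of E minor, so it is the borrowed bVI. G–B–D doesn't fit — on degree 3 E major would have G#m (iii). G is the degree-3 chord of E minor, so it is the borrowed bIII. D–F#–A doesn't fit — on degree 7 E major would have D#dim (vii°). D is the degree-7 chord of E minor, so it is the borrowed bVII.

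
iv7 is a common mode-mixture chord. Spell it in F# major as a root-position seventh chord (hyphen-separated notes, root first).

B-D-F#-A

iv7 is built on scale degree 4, which is B in both F# major and its parallel. Building the minor-seventh chord from the parallel minor on B: B–D–F#–A.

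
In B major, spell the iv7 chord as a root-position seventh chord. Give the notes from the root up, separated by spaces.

E G B D

The root, E, is scale degree 4 — the same note in B major and B minor; only the chord quality changes. In B minor the chord on E is E–G–B–D.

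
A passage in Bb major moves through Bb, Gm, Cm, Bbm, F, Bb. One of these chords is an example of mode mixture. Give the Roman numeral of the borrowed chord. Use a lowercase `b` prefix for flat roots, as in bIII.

i

Bb major has the diatonic set Bb, Cm, Dm, Eb, F, Gm, Adim. Of the given chords, Bb, Gm, Cm and F are diatonic. Bbm (Bb–Db–F) doesn't fit — on degree 1 Bb major would have Bb (I). Bbm is the degree-1 chord of Bb minor, so it is the borrowed i.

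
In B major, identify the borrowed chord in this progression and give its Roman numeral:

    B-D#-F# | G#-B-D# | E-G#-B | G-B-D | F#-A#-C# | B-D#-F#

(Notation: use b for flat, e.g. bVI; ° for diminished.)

bVI

B major has the diatonic set B, C#m, D#m, E, F#, G#m, A#dim. B–D#–F# = B, G#–B–D# = G#m, E–G#–B = E and F#–A#–C# = F# are all diatonic. G–B–D doesn't fit — on degree 6 B major would have G#m (vi). G is the degree-6 chord of B minor, so it is the borrowed bVI.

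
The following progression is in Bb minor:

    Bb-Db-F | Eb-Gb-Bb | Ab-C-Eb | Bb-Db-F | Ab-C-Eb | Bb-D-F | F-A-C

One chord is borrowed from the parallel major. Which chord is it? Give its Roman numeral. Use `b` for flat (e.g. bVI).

The diatonic triads in Bb minor (with V from harmonic minor) are Bbm, Cdim, Db, Ebm, F, Gb, Ab. Bb–Db–F = Bbm, Eb–Gb–Bb = Ebm, Ab–C–Eb = Ab and F–A–C = F all belong to that set. Bb–D–F doesn't fit — on degree 1 Bb minor would have Bbm (i). Bb is the degree-1 chord of Bb major, so it is the borrowed I.

I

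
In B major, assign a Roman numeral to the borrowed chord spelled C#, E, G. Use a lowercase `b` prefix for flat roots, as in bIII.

ii°

C# is scale degree 2 in B major. C#–E–G is a diminished chord — the form found in B minor, not the diatonic ii (C#m). Borrowed into B major it is written ii°.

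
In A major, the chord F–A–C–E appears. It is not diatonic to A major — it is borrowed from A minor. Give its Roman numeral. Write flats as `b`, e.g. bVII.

bVImaj7

In A major scale degree 6 is F#; F is its lowered form, from A minor. Diatonically A major has F#m (vi) on that degree; F–A–C–E is instead the major-seventh chord native to A minor, so it takes the label bVImaj7.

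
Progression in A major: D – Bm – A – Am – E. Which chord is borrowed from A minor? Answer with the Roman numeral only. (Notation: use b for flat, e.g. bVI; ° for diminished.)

A major has the diatonic set A, Bm, C#m, D, E, F#m, G#dim. Of the given chords, D, Bm, A and E are diatonic. But Am (A–C–E) is foreign: the diatonic I on degree 1 is A, whereas Am comes from A minor. It is labeled i.

i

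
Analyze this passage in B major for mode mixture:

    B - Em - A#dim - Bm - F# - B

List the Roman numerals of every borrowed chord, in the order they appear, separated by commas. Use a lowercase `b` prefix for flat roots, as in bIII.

iv, i

The diatonic triads in B major are B, C#m, D#m, E, F#, G#m, A#dim. Of the given chords, B, A#dim and F# are diatonic. Em (E–G–B) is not: scale degree 4 in B major carries E (IV). In B minor the chord on that degree is Em, so here it functions as iv, borrowed from the parallel minor. Bm (B–D–F#) doesn't fit — on degree 1 B major would have B (I). Bm is the degree-1 chord of B minor, so it is the borrowed i.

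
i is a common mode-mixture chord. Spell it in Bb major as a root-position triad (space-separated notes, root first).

Bb Db F

i is built on scale degree 1, which is Bb in both Bb major and its parallel. In Bb minor the chord on Bb is Bb–Db–F.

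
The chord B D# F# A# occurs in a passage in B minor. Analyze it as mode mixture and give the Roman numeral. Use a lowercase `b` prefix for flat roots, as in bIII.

Imaj7

The root B is the diatonic 1st degree of B minor; the borrowing shows in the chord quality. The diatonic chord on degree 1 would be Bm (i), but B–D#–F#–A# is the major-seventh chord from B major. As a borrowed chord it is labeled Imaj7.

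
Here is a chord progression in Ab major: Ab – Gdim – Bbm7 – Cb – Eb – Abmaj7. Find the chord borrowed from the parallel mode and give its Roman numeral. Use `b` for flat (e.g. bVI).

Ab major has the diatonic set Ab, Bbm, Cm, Db, Eb, Fm, Gdim. Of the given chords, Ab, Gdim, Bbm7, Eb and Abmaj7 are diatonic. But Cb (Cb–Eb–Gb) is foreign: the diatonic iii on degree 3 is Cm, whereas Cb comes from Ab minor. It is labeled bIII.

bIII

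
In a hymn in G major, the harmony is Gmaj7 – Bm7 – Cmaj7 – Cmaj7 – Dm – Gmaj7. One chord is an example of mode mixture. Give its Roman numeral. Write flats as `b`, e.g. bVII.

v

In G major the diatonic chords are G, Am, Bm, C, D, Em, F#dim. Gmaj7, Bm7 and Cmaj7 are all diatonic. But Dm (D–F–A) is foreign: the diatonic V on degree 5 is D, whereas Dm comes from G minor. It is labeled v.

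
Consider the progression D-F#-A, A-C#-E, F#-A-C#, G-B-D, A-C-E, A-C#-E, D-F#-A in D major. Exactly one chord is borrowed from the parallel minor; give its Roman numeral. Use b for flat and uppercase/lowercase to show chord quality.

v

In D major the diatonic chords are D, Em, F#m, G, A, Bm, C#dim. Of the given chords, D–F#–A = D, A–C#–E = A, F#–A–C# = F#m and G–B–D = G are diatonic. But A–C–E is foreign: the diatonic V on degree 5 is A, whereas Am comes from D minor. It is labeled v.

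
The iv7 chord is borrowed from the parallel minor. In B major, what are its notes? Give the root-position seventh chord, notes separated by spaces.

E G B D

iv7 is built on scale degree 4, which is E in both B major and its parallel. In B minor the chord on E is E–G–B–D.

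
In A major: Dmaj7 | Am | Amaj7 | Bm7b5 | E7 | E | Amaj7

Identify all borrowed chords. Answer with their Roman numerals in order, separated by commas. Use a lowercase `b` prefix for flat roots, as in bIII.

i, iiø7

In A major the diatonic chords are A, Bm, C#m, D, E, F#m, G#dim. Of the given chords, Dmaj7, Amaj7, E7 and E are diatonic. But Am (A–C–E) is foreign: the diatonic I on degree 1 is A, whereas Am comes from A minor. It is labeled i. But Bm7b5 (B–D–F–A) is foreign: the diatonic ii on degree 2 is Bm, whereas Bm7b5 comes from A minor. It is labeled iiø7.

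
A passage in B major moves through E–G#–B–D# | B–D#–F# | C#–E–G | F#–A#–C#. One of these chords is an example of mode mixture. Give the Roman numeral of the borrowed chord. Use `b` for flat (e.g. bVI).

ii°

In B major the diatonic chords are B, C#m, D#m, E, F#, G#m, A#dim. Of the given chords, E–G#–B–D# = Emaj7, B–D#–F# = B and F#–A#–C# = F# are diatonic. C#–E–G is not: scale degree 2 in B major carries C#m (ii). In B minor the chord on that degree is C#dim, so here it functions as ii°, borrowed from the parallel minor.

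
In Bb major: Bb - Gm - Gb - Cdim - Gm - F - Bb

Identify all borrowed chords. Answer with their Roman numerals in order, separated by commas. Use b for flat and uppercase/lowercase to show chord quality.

The diatonic triads in Bb major are Bb, Cm, Dm, Eb, F, Gm, Adim. Bb, Gm and F all belong to that set. Gb (Gb–Bb–Db) doesn't fit — on degree 6 Bb major would have Gm (vi). Gb is the degree-6 chord of Bb minor, so it is the borrowed bVI. Cdim (C–Eb–Gb) is not: scale degree 2 in Bb major carries Cm (ii). In Bb minor the chord on that degree is Cdim, so here it functions as ii°, borrowed from the parallel minor.

bVI, ii°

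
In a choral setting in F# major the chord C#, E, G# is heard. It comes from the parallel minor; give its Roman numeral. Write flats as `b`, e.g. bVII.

The root C# is the diatonic 5th degree of F# major; the borrowing shows in the chord quality. C#–E–G# is a minor chord — the form found in F# minor, not the diatonic V (C#). Borrowed into F# major it is written v.

v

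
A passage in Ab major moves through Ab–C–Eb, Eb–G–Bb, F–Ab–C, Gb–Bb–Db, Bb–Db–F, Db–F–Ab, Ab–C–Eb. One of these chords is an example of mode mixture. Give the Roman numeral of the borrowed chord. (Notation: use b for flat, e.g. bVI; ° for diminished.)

bVII

In Ab major the diatonic chords are Ab, Bbm, Cm, Db, Eb, Fm, Gdim. Ab–C–Eb = Ab, Eb–G–Bb = Eb, F–Ab–C = Fm, Bb–Db–F = Bbm and Db–F–Ab = Db all belong to that set. But Gb–Bb–Db is foreign: the diatonic vii° on degree 7 is Gdim, whereas Gb comes from Ab minor. It is labeled bVII.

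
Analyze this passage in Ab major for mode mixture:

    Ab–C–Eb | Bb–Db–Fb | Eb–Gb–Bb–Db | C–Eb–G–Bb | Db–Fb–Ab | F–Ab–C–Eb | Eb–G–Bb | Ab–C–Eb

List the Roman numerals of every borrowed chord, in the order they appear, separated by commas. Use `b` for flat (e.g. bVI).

The diatonic triads in Ab major are Ab, Bbm, Cm, Db, Eb, Fm, Gdim. Ab–C–Eb = Ab, C–Eb–G–Bb = Cm7, F–Ab–C–Eb = Fm7 and Eb–G–Bb = Eb are all diatonic. But Bb–Db–Fb is foreign: the diatonic ii on degree 2 is Bbm, whereas Bbdim comes from Ab minor. It is labeled ii°. Eb–Gb–Bb–Db doesn't fit — on degree 5 Ab major would have Eb (V). Ebm7 is the degree-5 chord of Ab minor, so it is the borrowed v7. Db–Fb–Ab is not: scale degree 4 in Ab major carries Db (IV). In Ab minor the chord on that degree is Dbm, so here it functions as iv, borrowed from the parallel minor.

ii°, v7, iv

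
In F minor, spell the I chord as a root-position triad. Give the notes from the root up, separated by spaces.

The root, F, is scale degree 1 — the same note in F minor and F major; only the chord quality changes. In F major the chord on F is F–A–C.

F A C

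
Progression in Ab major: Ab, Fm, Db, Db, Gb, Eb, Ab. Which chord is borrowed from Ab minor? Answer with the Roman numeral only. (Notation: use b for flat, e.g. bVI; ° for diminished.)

bVII

The diatonic triads in Ab major are Ab, Bbm, Cm, Db, Eb, Fm, Gdim. Of the given chords, Ab, Fm, Db and Eb are diatonic. But Gb (Gb–Bb–Db) is foreign: the diatonic vii° on degree 7 is Gdim, whereas Gb comes from Ab minor. It is labeled bVII.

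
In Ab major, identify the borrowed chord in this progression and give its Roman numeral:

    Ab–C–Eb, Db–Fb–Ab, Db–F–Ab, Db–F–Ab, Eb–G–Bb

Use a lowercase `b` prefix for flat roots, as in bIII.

The diatonic triads in Ab major are Ab, Bbm, Cm, Db, Eb, Fm, Gdim. Ab–C–Eb = Ab, Db–F–Ab = Db and Eb–G–Bb = Eb all belong to that set. Db–Fb–Ab is not: scale degree 4 in Ab major carries Db (IV). In Ab minor the chord on that degree is Dbm, so here it functions as iv, borrowed from the parallel minor.

iv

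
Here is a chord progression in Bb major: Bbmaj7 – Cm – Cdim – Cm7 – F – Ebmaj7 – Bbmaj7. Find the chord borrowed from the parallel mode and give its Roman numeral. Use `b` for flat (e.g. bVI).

ii°

In Bb major the diatonic chords are Bb, Cm, Dm, Eb, F, Gm, Adim. Of the given chords, Bbmaj7, Cm, Cm7, F and Ebmaj7 are diatonic. But Cdim (C–Eb–Gb) is foreign: the diatonic ii on degree 2 is Cm, whereas Cdim comes from Bb minor. It is labeled ii°.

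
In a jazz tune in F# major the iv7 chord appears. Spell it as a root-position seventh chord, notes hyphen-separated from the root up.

B-D-F#-A

The root, B, is scale degree 4 — the same note in F# major and F# minor; only the chord quality changes. Stacking thirds in F# minor on B gives B–D–F#–A.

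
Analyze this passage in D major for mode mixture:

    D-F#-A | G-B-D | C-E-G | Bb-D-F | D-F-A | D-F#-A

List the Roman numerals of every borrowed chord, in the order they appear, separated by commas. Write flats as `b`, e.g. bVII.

D major has the diatonic set D, Em, F#m, G, A, Bm, C#dim. Of the given chords, D–F#–A = D and G–B–D = G are diatonic. C–E–G is not: scale degree 7 in D major carries C#dim (vii°). In D minor the chord on that degree is C, so here it functions as bVII, borrowed from the parallel minor. Bb–D–F is not: scale degree 6 in D major carries Bm (vi). In D minor the chord on that degree is Bb, so here it functions as bVI, borrowed from the parallel minor. D–F–A doesn't fit — on degree 1 D major would have D (I). Dm is the degree-1 chord of D minor, so it is the borrowed i.

bVII, bVI, i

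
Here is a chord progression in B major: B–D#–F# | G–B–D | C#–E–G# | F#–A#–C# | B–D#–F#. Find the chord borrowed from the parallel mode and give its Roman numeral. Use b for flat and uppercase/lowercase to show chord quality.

bVI

In B major the diatonic chords are B, C#m, D#m, E, F#, G#m, A#dim. B–D#–F# = B, C#–E–G# = C#m and F#–A#–C# = F# are all diatonic. G–B–D is not: scale degree 6 in B major carries G#m (vi). In B minor the chord on that degree is G, so here it functions as bVI, borrowed from the parallel minor.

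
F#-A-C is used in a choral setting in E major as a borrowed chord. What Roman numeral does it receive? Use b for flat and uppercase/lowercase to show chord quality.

ii°

F# is scale degree 2 in E major. Diatonically E major has F#m (ii) on that degree; F#–A–C is instead the diminished chord native to E minor, so it takes the label ii°.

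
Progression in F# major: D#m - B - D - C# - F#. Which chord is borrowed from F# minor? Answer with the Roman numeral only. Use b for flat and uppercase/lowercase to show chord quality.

bVI

The diatonic triads in F# major are F#, G#m, A#m, B, C#, D#m, E#dim. D#m, B, C# and F# are all diatonic. D (D–F#–A) doesn't fit — on degree 6 F# major would have D#m (vi). D is the degree-6 chord of F# minor, so it is the borrowed bVI.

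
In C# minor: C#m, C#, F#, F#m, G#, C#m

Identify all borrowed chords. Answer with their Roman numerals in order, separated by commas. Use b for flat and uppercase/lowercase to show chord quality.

The diatonic triads in C# minor (with V from harmonic minor) are C#m, D#dim, E, F#m, G#, A, B. C#m, F#m and G# all belong to that set. C# (C#–E#–G#) doesn't fit — on degree 1 C# minor would have C#m (i). C# is the degree-1 chord of C# major, so it is the borrowed I. F# (F#–A#–C#) is not: scale degree 4 in C# minor carries F#m (iv). In C# major the chord on that degree is F#, so here it functions as IV, borrowed from the parallel major.

I, IV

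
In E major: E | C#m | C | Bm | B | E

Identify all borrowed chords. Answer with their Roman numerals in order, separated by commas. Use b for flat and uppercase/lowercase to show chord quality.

bVI, v

The diatonic triads in E major are E, F#m, G#m, A, B, C#m, D#dim. Of the given chords, E, C#m and B are diatonic. C (C–E–G) is not: scale degree 6 in E major carries C#m (vi). In E minor the chord on that degree is C, so here it functions as bVI, borrowed from the parallel minor. Bm (B–D–F#) is not: scale degree 5 in E major carries B (V). In E minor the chord on that degree is Bm, so here it functions as v, borrowed from the parallel minor.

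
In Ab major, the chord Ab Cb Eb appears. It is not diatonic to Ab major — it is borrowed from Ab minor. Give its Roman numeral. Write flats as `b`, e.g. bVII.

The root Ab is the diatonic 1st degree of Ab major; the borrowing shows in the chord quality. Diatonically Ab major has Ab (I) on that degree; Ab–Cb–Eb is instead the minor chord native to Ab minor, so it takes the label i.

i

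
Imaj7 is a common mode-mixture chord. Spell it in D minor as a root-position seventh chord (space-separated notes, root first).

Imaj7 is built on scale degree 1, which is D in both D minor and its parallel. In D major the chord on D is D–F#–A–C#.

D F# A C#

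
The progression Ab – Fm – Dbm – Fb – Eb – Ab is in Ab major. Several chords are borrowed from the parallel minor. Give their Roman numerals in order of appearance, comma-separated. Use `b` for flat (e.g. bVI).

In Ab major the diatonic chords are Ab, Bbm, Cm, Db, Eb, Fm, Gdim. Ab, Fm and Eb all belong to that set. Dbm (Db–Fb–Ab) doesn't fit — on degree 4 Ab major would have Db (IV). Dbm is the degree-4 chord of Ab minor, so it is the borrowed iv. Fb (Fb–Ab–Cb) doesn't fit — on degree 6 Ab major would have Fm (vi). Fb is the degree-6 chord of Ab minor, so it is the borrowed bVI.

iv, bVI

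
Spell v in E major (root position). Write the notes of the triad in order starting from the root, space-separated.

v is built on scale degree 5, which is B in both E major and its parallel. In E minor the chord on B is B–D–F#.

B D F#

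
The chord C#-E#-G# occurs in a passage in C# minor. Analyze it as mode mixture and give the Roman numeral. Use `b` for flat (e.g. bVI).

I

C# is scale degree 1 in C# minor. C#–E#–G# is a major chord — the form found in C# major, not the diatonic i (C#m). Borrowed into C# minor it is written I.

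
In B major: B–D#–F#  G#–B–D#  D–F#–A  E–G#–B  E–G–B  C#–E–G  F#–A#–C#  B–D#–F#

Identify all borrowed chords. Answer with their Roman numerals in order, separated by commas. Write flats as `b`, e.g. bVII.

bIII, iv, ii°

The diatonic triads in B major are B, C#m, D#m, E, F#, G#m, A#dim. Of the given chords, B–D#–F# = B, G#–B–D# = G#m, E–G#–B = E and F#–A#–C# = F# are diatonic. D–F#–A is not: scale degree 3 in B major carries D#m (iii). In B minor the chord on that degree is D, so here it functions as bIII, borrowed from the parallel minor. E–G–B doesn't fit — on degree 4 B major would have E (IV). Em is the degree-4 chord of B minor, so it is the borrowed iv. C#–E–G is not: scale degree 2 in B major carries C#m (ii). In B minor the chord on that degree is C#dim, so here it functions as ii°, borrowed from the parallel minor.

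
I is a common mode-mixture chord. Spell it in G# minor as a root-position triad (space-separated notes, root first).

G# B# D#

I is built on scale degree 1, which is G# in both G# minor and its parallel. Building the major chord from the parallel major on G#: G#–B#–D#.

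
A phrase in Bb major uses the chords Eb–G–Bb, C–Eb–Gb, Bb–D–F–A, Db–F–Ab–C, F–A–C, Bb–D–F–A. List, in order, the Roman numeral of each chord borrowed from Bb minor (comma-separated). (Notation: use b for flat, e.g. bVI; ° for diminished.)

ii°, bIIImaj7

In Bb major the diatonic chords are Bb, Cm, Dm, Eb, F, Gm, Adim. Eb–G–Bb = Eb, Bb–D–F–A = Bbmaj7 and F–A–C = F are all diatonic. C–Eb–Gb is not: scale degree 2 in Bb major carries Cm (ii). In Bb minor the chord on that degree is Cdim, so here it functions as ii°, borrowed from the parallel minor. But Db–F–Ab–C is foreign: the diatonic iii on degree 3 is Dm, whereas Dbmaj7 comes from Bb minor. It is labeled bIIImaj7.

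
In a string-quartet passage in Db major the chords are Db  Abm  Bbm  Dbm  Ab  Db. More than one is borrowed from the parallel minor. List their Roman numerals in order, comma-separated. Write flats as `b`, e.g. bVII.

The diatonic triads in Db major are Db, Ebm, Fm, Gb, Ab, Bbm, Cdim. Db, Bbm and Ab are all diatonic. Abm (Ab–Cb–Eb) doesn't fit — on degree 5 Db major would have Ab (V). Abm is the degree-5 chord of Db minor, so it is the borrowed v. But Dbm (Db–Fb–Ab) is foreign: the diatonic I on degree 1 is Db, whereas Dbm comes from Db minor. It is labeled i.

v, i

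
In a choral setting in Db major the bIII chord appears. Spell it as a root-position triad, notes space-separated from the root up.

bIII is built on the lowered scale degree 3. In Db major degree 3 is F; lowered it becomes Fb. In Db minor the chord on Fb is Fb–Ab–Cb.

Fb Ab Cb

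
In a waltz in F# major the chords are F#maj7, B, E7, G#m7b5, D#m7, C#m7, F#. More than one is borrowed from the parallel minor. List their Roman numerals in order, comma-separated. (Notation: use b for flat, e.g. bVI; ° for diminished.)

In F# major the diatonic chords are F#, G#m, A#m, B, C#, D#m, E#dim. Of the given chords, F#maj7, B, D#m7 and F# are diatonic. E7 (E–G#–B–D) is not: scale degree 7 in F# major carries E#dim (vii°). In F# minor the chord on that degree is E7, so here it functions as bVII7, borrowed from the parallel minor. But G#m7b5 (G#–B–D–F#) is foreign: the diatonic ii on degree 2 is G#m, whereas G#m7b5 comes from F# minor. It is labeled iiø7. But C#m7 (C#–E–G#–B) is foreign: the diatonic V on degree 5 is C#, whereas C#m7 comes from F# minor. It is labeled v7.

bVII7, iiø7, v7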